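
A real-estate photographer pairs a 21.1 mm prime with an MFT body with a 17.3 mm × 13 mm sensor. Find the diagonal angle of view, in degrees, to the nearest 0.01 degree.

Sensor diagonal = √(17.3² + 13²) = √468.2900 ≈ 21.6400 mm.
Angle of view α = 2·arctan(d/2f) with d = 21.6400 mm and f = 21.1 mm.
d/2f = 0.51280; arctan(0.51280) ≈ 27.1486°, so α ≈ 54.2972°.

54.30°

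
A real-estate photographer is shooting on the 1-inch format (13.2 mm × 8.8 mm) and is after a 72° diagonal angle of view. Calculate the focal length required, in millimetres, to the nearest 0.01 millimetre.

10.92 mm

Sensor diagonal = √(13.2² + 8.8²) = √251.6800 ≈ 15.8644 mm.
From α = 2·arctan(d/2f) we get f = d / (2·tan(α/2)).
With d = 15.8644 mm and α/2 = 36°, tan(α/2) ≈ 0.72654, so f ≈ 15.8644 / 1.45309 ≈ 10.9178 mm.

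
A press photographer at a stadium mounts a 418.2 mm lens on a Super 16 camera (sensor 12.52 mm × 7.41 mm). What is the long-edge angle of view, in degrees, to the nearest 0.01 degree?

Angle of view α = 2·arctan(w/2f) with w = 12.52 mm and f = 418.2 mm.
w/2f = 0.01497; arctan(0.01497) ≈ 0.8576°, so α ≈ 1.7152°.

1.72°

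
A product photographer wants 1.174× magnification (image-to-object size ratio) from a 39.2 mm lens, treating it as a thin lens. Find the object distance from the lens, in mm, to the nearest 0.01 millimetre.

72.59 mm

With m = dᵢ/dₒ and 1/f = 1/dₒ + 1/dᵢ, substituting dᵢ = m·dₒ gives 1/f = (1 + 1/m)/dₒ, hence dₒ = f·(1 + 1/m).
dₒ = 39.2 × (1 + 1/1.174) = 39.2 × 1.85179 ≈ 72.590 mm.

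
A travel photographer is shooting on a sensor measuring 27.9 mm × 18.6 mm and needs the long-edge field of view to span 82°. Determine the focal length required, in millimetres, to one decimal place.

From α = 2·arctan(w/2f) we get f = w / (2·tan(α/2)).
With w = 27.9 mm and α/2 = 41°, tan(α/2) ≈ 0.86929, so f ≈ 27.9 / 1.73857 ≈ 16.0476 mm.

16.0 mm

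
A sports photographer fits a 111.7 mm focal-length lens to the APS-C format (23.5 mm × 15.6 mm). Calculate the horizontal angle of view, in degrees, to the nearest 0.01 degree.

Angle of view α = 2·arctan(w/2f) with w = 23.5 mm and f = 111.7 mm.
w/2f = 0.10519; arctan(0.10519) ≈ 6.0050°, so α ≈ 12.0100°.

12.01°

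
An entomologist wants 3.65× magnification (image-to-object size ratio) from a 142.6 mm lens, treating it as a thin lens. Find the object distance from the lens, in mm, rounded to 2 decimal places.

181.67 mm

With m = dᵢ/dₒ and 1/f = 1/dₒ + 1/dᵢ, substituting dᵢ = m·dₒ gives 1/f = (1 + 1/m)/dₒ, hence dₒ = f·(1 + 1/m).
dₒ = 142.6 × (1 + 1/3.65) = 142.6 × 1.27397 ≈ 181.668 mm.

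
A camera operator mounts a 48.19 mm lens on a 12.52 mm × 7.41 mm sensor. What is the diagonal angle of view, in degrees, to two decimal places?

17.17°

Sensor diagonal = √(12.52² + 7.41²) = √211.6585 ≈ 14.5485 mm.
Angle of view α = 2·arctan(d/2f) with d = 14.5485 mm and f = 48.19 mm.
d/2f = 0.15095; arctan(0.15095) ≈ 8.5839°, so α ≈ 17.1679°.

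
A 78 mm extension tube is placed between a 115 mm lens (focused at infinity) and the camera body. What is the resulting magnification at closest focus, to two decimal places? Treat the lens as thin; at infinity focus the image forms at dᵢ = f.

The tube moves the image plane from f to f + e, so dᵢ = 115 + 78 = 193 mm. Focus is achieved when 1/f = 1/dₒ + 1/dᵢ, giving dₒ = 1/(1/f − 1/(f+e)).
Magnification m = dᵢ/dₒ = (f+e)·(1/f − 1/(f+e)) = e/f = 78/115 ≈ 0.6783.

0.68×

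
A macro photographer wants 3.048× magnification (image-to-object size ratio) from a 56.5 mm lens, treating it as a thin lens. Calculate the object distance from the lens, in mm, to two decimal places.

With m = dᵢ/dₒ and 1/f = 1/dₒ + 1/dᵢ, substituting dᵢ = m·dₒ gives 1/f = (1 + 1/m)/dₒ, hence dₒ = f·(1 + 1/m).
dₒ = 56.5 × (1 + 1/3.048) = 56.5 × 1.32808 ≈ 75.037 mm.

75.04 mm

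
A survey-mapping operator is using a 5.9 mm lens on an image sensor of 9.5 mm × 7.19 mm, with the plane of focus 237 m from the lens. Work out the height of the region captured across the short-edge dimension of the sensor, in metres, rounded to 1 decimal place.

dₒ: 237 m = 237000 mm.
Similar triangles through the lens centre give W/dₒ = h/dᵢ; with 1/f = 1/dₒ + 1/dᵢ this gives W = h·(dₒ − f)/f.
W = 7.19 mm × (237000 − 5.9) / 5.9 = 7.19 × 40168.4915 ≈ 288811.454 mm = 288.811 m.

288.8 m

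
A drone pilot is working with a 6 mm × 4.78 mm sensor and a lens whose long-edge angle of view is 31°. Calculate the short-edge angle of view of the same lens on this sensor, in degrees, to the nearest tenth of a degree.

24.9°

From the long-edge AOV: f = 6 / (2·tan(15.5°)) = 6 / 0.55465 ≈ 10.8177 mm.
Short-edge AOV = 2·arctan(4.78 / (2 × 10.8177)) = 2·arctan(0.22094) ≈ 24.9170°.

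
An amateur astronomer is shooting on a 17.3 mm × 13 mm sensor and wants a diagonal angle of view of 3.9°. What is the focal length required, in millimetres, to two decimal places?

317.80 mm

Sensor diagonal = √(17.3² + 13²) = √468.2900 ≈ 21.6400 mm.
From α = 2·arctan(d/2f) we get f = d / (2·tan(α/2)).
With d = 21.6400 mm and α/2 = 1.95°, tan(α/2) ≈ 0.03405, so f ≈ 21.6400 / 0.06809 ≈ 317.7955 mm.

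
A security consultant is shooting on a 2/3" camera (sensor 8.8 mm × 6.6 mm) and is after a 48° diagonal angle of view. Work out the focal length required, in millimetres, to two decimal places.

Sensor diagonal = √(8.8² + 6.6²) = √121.0000 ≈ 11.0000 mm.
From α = 2·arctan(d/2f) we get f = d / (2·tan(α/2)).
With d = 11.0000 mm and α/2 = 24°, tan(α/2) ≈ 0.44523, so f ≈ 11.0000 / 0.89046 ≈ 12.3532 mm.

12.35 mm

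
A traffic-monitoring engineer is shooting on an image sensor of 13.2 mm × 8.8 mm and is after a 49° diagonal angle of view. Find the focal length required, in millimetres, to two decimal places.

Sensor diagonal = √(13.2² + 8.8²) = √251.6800 ≈ 15.8644 mm.
From α = 2·arctan(d/2f) we get f = d / (2·tan(α/2)).
With d = 15.8644 mm and α/2 = 24.5°, tan(α/2) ≈ 0.45573, so f ≈ 15.8644 / 0.91145 ≈ 17.4057 mm.

17.41 mm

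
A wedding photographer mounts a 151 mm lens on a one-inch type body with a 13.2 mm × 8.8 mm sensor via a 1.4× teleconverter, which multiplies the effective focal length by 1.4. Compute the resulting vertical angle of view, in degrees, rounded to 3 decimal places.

Effective focal length f = 151 × 1.4 = 211.4 mm.
α = 2·arctan(8.8 / (2 × 211.4)) = 2·arctan(0.02081) ≈ 2.3847°.

2.385°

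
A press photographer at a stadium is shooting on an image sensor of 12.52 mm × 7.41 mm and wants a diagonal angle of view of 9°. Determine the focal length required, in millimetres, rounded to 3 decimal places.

92.428 mm

Sensor diagonal = √(12.52² + 7.41²) = √211.6585 ≈ 14.5485 mm.
From α = 2·arctan(d/2f) we get f = d / (2·tan(α/2)).
With d = 14.5485 mm and α/2 = 4.5°, tan(α/2) ≈ 0.07870, so f ≈ 14.5485 / 0.15740 ≈ 92.4280 mm.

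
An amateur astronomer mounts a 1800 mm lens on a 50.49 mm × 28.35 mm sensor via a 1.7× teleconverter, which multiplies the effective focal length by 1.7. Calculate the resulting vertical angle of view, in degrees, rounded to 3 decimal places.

Effective focal length f = 1800 × 1.7 = 3060 mm.
α = 2·arctan(28.35 / (2 × 3060)) = 2·arctan(0.00463) ≈ 0.5308°.

0.531°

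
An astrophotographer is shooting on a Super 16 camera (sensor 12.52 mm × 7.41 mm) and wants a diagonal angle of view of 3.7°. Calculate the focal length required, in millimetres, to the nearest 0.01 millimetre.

225.21 mm

Sensor diagonal = √(12.52² + 7.41²) = √211.6585 ≈ 14.5485 mm.
From α = 2·arctan(d/2f) we get f = d / (2·tan(α/2)).
With d = 14.5485 mm and α/2 = 1.85°, tan(α/2) ≈ 0.03230, so f ≈ 14.5485 / 0.06460 ≈ 225.2101 mm.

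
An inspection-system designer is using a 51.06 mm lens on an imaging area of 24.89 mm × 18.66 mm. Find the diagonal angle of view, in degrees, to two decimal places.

33.88°

Sensor diagonal = √(24.89² + 18.66²) = √967.7077 ≈ 31.1080 mm.
Angle of view α = 2·arctan(d/2f) with d = 31.1080 mm and f = 51.06 mm.
d/2f = 0.30462; arctan(0.30462) ≈ 16.9419°, so α ≈ 33.8838°.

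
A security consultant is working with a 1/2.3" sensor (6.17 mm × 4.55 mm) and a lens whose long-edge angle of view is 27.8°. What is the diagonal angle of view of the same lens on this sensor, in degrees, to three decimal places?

From the long-edge AOV: f = 6.17 / (2·tan(13.9°)) = 6.17 / 0.49495 ≈ 12.4659 mm.
Sensor diagonal = √(6.17² + 4.55²) = √58.7714 ≈ 7.6663 mm.
Diagonal AOV = 2·arctan(7.6663 / (2 × 12.4659)) = 2·arctan(0.30749) ≈ 34.1841°.

34.184°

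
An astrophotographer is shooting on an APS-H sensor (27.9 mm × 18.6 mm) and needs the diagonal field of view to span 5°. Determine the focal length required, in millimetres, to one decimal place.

Sensor diagonal = √(27.9² + 18.6²) = √1124.3700 ≈ 33.5316 mm.
From α = 2·arctan(d/2f) we get f = d / (2·tan(α/2)).
With d = 33.5316 mm and α/2 = 2.5°, tan(α/2) ≈ 0.04366, so f ≈ 33.5316 / 0.08732 ≈ 384.0003 mm.

384.0 mm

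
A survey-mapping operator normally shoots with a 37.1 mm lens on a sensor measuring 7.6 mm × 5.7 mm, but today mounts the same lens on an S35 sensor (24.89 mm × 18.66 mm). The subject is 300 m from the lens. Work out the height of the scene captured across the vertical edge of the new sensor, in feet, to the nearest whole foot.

495 ft

The focal length stays 37.1 mm; the relevant sensor dimension is now h = 18.66 mm. Object distance dₒ = 300 m = 300000 mm.
Thin-lens field height W = h·(dₒ − f)/f = 18.66 × (300000 − 37.1)/37.1 ≈ 150870.828 mm = 150870.828/304.8 ft = 494.983 ft.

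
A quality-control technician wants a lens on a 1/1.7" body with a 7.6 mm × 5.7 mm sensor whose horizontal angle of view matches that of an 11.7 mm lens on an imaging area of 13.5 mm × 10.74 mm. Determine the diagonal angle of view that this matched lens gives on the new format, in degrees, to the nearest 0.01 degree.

Equal horizontal AOV ⇒ f₂ = f₁ · 7.6/13.5 = 11.7 × 0.56296 ≈ 6.5867 mm.
Sensor diagonal = √(7.6² + 5.7²) = √90.2500 ≈ 9.5000 mm.
Diagonal AOV on the new format = 2·arctan(9.5000 / (2 × 6.5867)) = 2·arctan(0.72115) ≈ 71.5948°.

71.59°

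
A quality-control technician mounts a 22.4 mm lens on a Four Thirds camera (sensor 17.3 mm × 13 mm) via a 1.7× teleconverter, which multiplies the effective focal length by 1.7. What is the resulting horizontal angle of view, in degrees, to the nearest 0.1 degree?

25.6°

Effective focal length f = 22.4 × 1.7 = 38.08 mm.
α = 2·arctan(17.3 / (2 × 38.08)) = 2·arctan(0.22715) ≈ 25.5955°.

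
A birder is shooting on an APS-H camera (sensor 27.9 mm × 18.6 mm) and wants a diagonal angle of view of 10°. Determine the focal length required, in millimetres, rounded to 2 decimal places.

Sensor diagonal = √(27.9² + 18.6²) = √1124.3700 ≈ 33.5316 mm.
From α = 2·arctan(d/2f) we get f = d / (2·tan(α/2)).
With d = 33.5316 mm and α/2 = 5°, tan(α/2) ≈ 0.08749, so f ≈ 33.5316 / 0.17498 ≈ 191.6341 mm.

191.63 mm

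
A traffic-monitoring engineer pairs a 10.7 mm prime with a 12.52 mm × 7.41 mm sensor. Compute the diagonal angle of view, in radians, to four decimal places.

Sensor diagonal = √(12.52² + 7.41²) = √211.6585 ≈ 14.5485 mm.
Angle of view α = 2·arctan(d/2f) with d = 14.5485 mm and f = 10.7 mm.
d/2f = 0.67984; arctan(0.67984) ≈ 0.5971 rad, so α ≈ 1.1941 rad.

1.1941 rad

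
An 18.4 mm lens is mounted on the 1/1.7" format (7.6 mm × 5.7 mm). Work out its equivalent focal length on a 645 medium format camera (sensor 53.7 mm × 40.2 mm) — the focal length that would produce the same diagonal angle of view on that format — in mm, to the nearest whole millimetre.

Sensor diagonal = √(7.6² + 5.7²) = √90.2500 ≈ 9.5000 mm.
Sensor diagonal = √(53.7² + 40.2²) = √4499.7300 ≈ 67.0800 mm.
Equal angle of view means equal diagonal/f ratio, so f₂ = f₁ · (diagonal₂/diagonal₁) = 18.4 × 67.0800/9.5000.
f₂ = 18.4 × 7.06106 ≈ 129.923 mm.

130 mm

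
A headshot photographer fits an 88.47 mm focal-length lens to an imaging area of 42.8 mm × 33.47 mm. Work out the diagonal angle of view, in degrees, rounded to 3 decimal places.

34.140°

Sensor diagonal = √(42.8² + 33.47²) = √2952.0809 ≈ 54.3331 mm.
Angle of view α = 2·arctan(d/2f) with d = 54.3331 mm and f = 88.47 mm.
d/2f = 0.30707; arctan(0.30707) ≈ 17.0702°, so α ≈ 34.1404°.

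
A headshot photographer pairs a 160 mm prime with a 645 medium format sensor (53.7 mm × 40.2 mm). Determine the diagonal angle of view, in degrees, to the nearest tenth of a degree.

23.7°

Sensor diagonal = √(53.7² + 40.2²) = √4499.7300 ≈ 67.0800 mm.
Angle of view α = 2·arctan(d/2f) with d = 67.0800 mm and f = 160 mm.
d/2f = 0.20963; arctan(0.20963) ≈ 11.8392°, so α ≈ 23.6784°.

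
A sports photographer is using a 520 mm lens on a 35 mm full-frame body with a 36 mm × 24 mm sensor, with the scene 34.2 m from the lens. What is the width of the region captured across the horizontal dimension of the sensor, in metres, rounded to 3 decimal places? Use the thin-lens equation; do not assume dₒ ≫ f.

2.332 m

dₒ: 34.2 m = 34200 mm.
Similar triangles through the lens centre give W/dₒ = w/dᵢ; with 1/f = 1/dₒ + 1/dᵢ this gives W = w·(dₒ − f)/f.
W = 36 mm × (34200 − 520) / 520 = 36 × 64.7692 ≈ 2331.692 mm = 2.33169 m.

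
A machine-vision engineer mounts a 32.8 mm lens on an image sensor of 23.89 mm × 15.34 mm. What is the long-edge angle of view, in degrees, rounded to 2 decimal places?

Angle of view α = 2·arctan(w/2f) with w = 23.89 mm and f = 32.8 mm.
w/2f = 0.36418; arctan(0.36418) ≈ 20.0105°, so α ≈ 40.0209°.

40.02°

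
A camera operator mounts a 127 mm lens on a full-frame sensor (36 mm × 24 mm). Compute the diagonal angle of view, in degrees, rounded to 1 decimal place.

Sensor diagonal = √(36² + 24²) = √1872.0000 ≈ 43.2666 mm.
Angle of view α = 2·arctan(d/2f) with d = 43.2666 mm and f = 127 mm.
d/2f = 0.17034; arctan(0.17034) ≈ 9.6670°, so α ≈ 19.3341°.

19.3°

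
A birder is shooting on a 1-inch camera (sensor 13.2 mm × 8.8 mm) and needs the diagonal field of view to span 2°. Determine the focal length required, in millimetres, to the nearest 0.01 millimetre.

Sensor diagonal = √(13.2² + 8.8²) = √251.6800 ≈ 15.8644 mm.
From α = 2·arctan(d/2f) we get f = d / (2·tan(α/2)).
With d = 15.8644 mm and α/2 = 1°, tan(α/2) ≈ 0.01746, so f ≈ 15.8644 / 0.03491 ≈ 454.4362 mm.

454.44 mm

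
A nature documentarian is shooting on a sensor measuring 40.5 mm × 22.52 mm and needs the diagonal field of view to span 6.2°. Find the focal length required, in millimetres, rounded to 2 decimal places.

Sensor diagonal = √(40.5² + 22.52²) = √2147.4004 ≈ 46.3401 mm.
From α = 2·arctan(d/2f) we get f = d / (2·tan(α/2)).
With d = 46.3401 mm and α/2 = 3.1°, tan(α/2) ≈ 0.05416, so f ≈ 46.3401 / 0.10832 ≈ 427.8223 mm.

427.82 mm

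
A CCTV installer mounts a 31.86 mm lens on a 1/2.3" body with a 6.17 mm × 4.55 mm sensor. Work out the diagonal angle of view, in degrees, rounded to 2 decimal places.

13.72°

Sensor diagonal = √(6.17² + 4.55²) = √58.7714 ≈ 7.6663 mm.
Angle of view α = 2·arctan(d/2f) with d = 7.6663 mm and f = 31.86 mm.
d/2f = 0.12031; arctan(0.12031) ≈ 6.8604°, so α ≈ 13.7207°.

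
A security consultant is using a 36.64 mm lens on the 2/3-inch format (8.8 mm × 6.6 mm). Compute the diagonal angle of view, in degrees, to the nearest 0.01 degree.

17.07°

Sensor diagonal = √(8.8² + 6.6²) = √121.0000 ≈ 11.0000 mm.
Angle of view α = 2·arctan(d/2f) with d = 11.0000 mm and f = 36.64 mm.
d/2f = 0.15011; arctan(0.15011) ≈ 8.5369°, so α ≈ 17.0738°.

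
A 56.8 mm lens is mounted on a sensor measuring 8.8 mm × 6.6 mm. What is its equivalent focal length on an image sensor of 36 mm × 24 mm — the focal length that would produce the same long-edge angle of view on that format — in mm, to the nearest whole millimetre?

232 mm

Equal angle of view means equal width/f ratio, so f₂ = f₁ · (width₂/width₁) = 56.8 × 36/8.8.
f₂ = 56.8 × 4.09091 ≈ 232.364 mm.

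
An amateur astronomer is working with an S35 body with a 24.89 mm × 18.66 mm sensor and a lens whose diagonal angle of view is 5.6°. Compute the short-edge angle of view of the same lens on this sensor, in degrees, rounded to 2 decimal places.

3.36°

Sensor diagonal = √(24.89² + 18.66²) = √967.7077 ≈ 31.1080 mm.
From the diagonal AOV: f = 31.1080 / (2·tan(2.8°)) = 31.1080 / 0.09782 ≈ 318.0247 mm.
Short-edge AOV = 2·arctan(18.66 / (2 × 318.0247)) = 2·arctan(0.02934) ≈ 3.3608°.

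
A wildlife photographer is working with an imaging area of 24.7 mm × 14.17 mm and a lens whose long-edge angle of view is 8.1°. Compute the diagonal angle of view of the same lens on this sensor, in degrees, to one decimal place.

9.3°

From the long-edge AOV: f = 24.7 / (2·tan(4.05°)) = 24.7 / 0.14161 ≈ 174.4257 mm.
Sensor diagonal = √(24.7² + 14.17²) = √810.8789 ≈ 28.4759 mm.
Diagonal AOV = 2·arctan(28.4759 / (2 × 174.4257)) = 2·arctan(0.08163) ≈ 9.3332°.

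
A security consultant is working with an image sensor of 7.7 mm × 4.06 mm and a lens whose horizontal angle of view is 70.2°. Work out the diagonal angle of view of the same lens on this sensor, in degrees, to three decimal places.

From the horizontal AOV: f = 7.7 / (2·tan(35.1°)) = 7.7 / 1.40562 ≈ 5.4780 mm.
Sensor diagonal = √(7.7² + 4.06²) = √75.7736 ≈ 8.7048 mm.
Diagonal AOV = 2·arctan(8.7048 / (2 × 5.4780)) = 2·arctan(0.79452) ≈ 76.9360°.

76.936°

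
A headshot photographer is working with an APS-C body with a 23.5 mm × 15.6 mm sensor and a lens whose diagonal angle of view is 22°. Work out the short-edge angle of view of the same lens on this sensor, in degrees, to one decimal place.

12.3°

Sensor diagonal = √(23.5² + 15.6²) = √795.6100 ≈ 28.2066 mm.
From the diagonal AOV: f = 28.2066 / (2·tan(11°)) = 28.2066 / 0.38876 ≈ 72.5551 mm.
Short-edge AOV = 2·arctan(15.6 / (2 × 72.5551)) = 2·arctan(0.10750) ≈ 12.2720°.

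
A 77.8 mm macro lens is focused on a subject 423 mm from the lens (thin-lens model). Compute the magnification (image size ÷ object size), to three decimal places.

0.225×

Thin lens: 1/f = 1/dₒ + 1/dᵢ → 1/dᵢ = 1/77.8 − 1/423 = 0.0104894 mm⁻¹, so dᵢ ≈ 95.3343 mm.
Magnification m = dᵢ/dₒ = 95.3343/423 ≈ 0.22538.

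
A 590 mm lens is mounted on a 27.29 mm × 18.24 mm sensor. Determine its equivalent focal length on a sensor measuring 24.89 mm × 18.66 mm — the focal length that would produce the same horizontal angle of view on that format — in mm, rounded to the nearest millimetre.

Equal angle of view means equal width/f ratio, so f₂ = f₁ · (width₂/width₁) = 590 × 24.89/27.29.
f₂ = 590 × 0.91206 ≈ 538.113 mm.

538 mm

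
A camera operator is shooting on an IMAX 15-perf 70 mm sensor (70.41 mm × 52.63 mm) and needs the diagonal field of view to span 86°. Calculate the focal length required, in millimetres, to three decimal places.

47.134 mm

Sensor diagonal = √(70.41² + 52.63²) = √7727.4850 ≈ 87.9061 mm.
From α = 2·arctan(d/2f) we get f = d / (2·tan(α/2)).
With d = 87.9061 mm and α/2 = 43°, tan(α/2) ≈ 0.93252, so f ≈ 87.9061 / 1.86503 ≈ 47.1339 mm.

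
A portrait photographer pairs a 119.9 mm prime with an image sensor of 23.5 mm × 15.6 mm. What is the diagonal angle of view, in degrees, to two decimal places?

Sensor diagonal = √(23.5² + 15.6²) = √795.6100 ≈ 28.2066 mm.
Angle of view α = 2·arctan(d/2f) with d = 28.2066 mm and f = 119.9 mm.
d/2f = 0.11763; arctan(0.11763) ≈ 6.7086°, so α ≈ 13.4172°.

13.42°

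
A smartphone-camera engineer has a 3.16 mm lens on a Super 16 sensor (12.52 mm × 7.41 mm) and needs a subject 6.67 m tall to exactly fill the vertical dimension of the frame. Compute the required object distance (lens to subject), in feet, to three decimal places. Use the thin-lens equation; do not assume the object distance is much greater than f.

W: 6.67 m = 6670 mm.
Magnification m = h/W = dᵢ/dₒ; combined with 1/f = 1/dₒ + 1/dᵢ this gives dₒ = f·(1 + W/h).
dₒ = 3.16 mm × (1 + 6670/7.41) = 3.16 × 901.1350 ≈ 2847.586 mm = 2847.586/304.8 ft = 9.34248 ft.

9.342 ft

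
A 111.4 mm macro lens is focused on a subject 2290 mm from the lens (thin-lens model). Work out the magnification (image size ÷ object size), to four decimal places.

0.0511×

Thin lens: 1/f = 1/dₒ + 1/dᵢ → 1/dᵢ = 1/111.4 − 1/2290 = 0.0085400 mm⁻¹, so dᵢ ≈ 117.0963 mm.
Magnification m = dᵢ/dₒ = 117.0963/2290 ≈ 0.05113.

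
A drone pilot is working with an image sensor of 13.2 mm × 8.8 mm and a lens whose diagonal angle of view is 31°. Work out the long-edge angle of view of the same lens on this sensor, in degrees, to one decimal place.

Sensor diagonal = √(13.2² + 8.8²) = √251.6800 ≈ 15.8644 mm.
From the diagonal AOV: f = 15.8644 / (2·tan(15.5°)) = 15.8644 / 0.55465 ≈ 28.6026 mm.
Long-edge AOV = 2·arctan(13.2 / (2 × 28.6026)) = 2·arctan(0.23075) ≈ 25.9869°.

26.0°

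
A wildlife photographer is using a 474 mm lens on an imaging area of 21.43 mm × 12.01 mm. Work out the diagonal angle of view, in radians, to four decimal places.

0.0518 rad

Sensor diagonal = √(21.43² + 12.01²) = √603.4850 ≈ 24.5659 mm.
Angle of view α = 2·arctan(d/2f) with d = 24.5659 mm and f = 474 mm.
d/2f = 0.02591; arctan(0.02591) ≈ 0.0259 rad, so α ≈ 0.0518 rad.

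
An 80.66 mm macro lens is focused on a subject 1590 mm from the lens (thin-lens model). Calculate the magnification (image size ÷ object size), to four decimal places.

Thin lens: 1/f = 1/dₒ + 1/dᵢ → 1/dᵢ = 1/80.66 − 1/1590 = 0.0117688 mm⁻¹, so dᵢ ≈ 84.9705 mm.
Magnification m = dᵢ/dₒ = 84.9705/1590 ≈ 0.05344.

0.0534×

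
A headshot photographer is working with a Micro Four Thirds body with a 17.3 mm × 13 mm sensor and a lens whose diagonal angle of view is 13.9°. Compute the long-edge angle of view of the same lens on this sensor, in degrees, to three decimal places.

11.132°

Sensor diagonal = √(17.3² + 13²) = √468.2900 ≈ 21.6400 mm.
From the diagonal AOV: f = 21.6400 / (2·tan(6.95°)) = 21.6400 / 0.24380 ≈ 88.7622 mm.
Long-edge AOV = 2·arctan(17.3 / (2 × 88.7622)) = 2·arctan(0.09745) ≈ 11.1320°.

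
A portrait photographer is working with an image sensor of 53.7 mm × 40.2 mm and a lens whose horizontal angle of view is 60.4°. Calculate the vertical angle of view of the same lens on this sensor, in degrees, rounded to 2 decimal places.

47.09°

From the horizontal AOV: f = 53.7 / (2·tan(30.2°)) = 53.7 / 1.16403 ≈ 46.1329 mm.
Vertical AOV = 2·arctan(40.2 / (2 × 46.1329)) = 2·arctan(0.43570) ≈ 47.0853°.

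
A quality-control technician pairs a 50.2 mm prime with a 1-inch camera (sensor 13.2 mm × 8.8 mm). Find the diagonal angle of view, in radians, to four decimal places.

0.3134 rad

Sensor diagonal = √(13.2² + 8.8²) = √251.6800 ≈ 15.8644 mm.
Angle of view α = 2·arctan(d/2f) with d = 15.8644 mm and f = 50.2 mm.
d/2f = 0.15801; arctan(0.15801) ≈ 0.1567 rad, so α ≈ 0.3134 rad.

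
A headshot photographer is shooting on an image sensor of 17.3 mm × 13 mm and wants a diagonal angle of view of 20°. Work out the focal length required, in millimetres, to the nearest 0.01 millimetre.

61.36 mm

Sensor diagonal = √(17.3² + 13²) = √468.2900 ≈ 21.6400 mm.
From α = 2·arctan(d/2f) we get f = d / (2·tan(α/2)).
With d = 21.6400 mm and α/2 = 10°, tan(α/2) ≈ 0.17633, so f ≈ 21.6400 / 0.35265 ≈ 61.3633 mm.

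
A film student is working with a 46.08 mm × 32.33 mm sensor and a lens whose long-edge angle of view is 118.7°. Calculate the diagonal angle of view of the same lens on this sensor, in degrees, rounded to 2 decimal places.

From the long-edge AOV: f = 46.08 / (2·tan(59.35°)) = 46.08 / 3.37509 ≈ 13.6530 mm.
Sensor diagonal = √(46.08² + 32.33²) = √3168.5953 ≈ 56.2903 mm.
Diagonal AOV = 2·arctan(56.2903 / (2 × 13.6530)) = 2·arctan(2.06147) ≈ 128.2447°.

128.24°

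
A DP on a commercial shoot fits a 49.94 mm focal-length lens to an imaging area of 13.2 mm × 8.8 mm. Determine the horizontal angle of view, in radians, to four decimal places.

Angle of view α = 2·arctan(w/2f) with w = 13.2 mm and f = 49.94 mm.
w/2f = 0.13216; arctan(0.13216) ≈ 0.1314 rad, so α ≈ 0.2628 rad.

0.2628 rad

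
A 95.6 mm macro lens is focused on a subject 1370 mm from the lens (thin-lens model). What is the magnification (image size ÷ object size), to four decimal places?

0.0750×

Thin lens: 1/f = 1/dₒ + 1/dᵢ → 1/dᵢ = 1/95.6 − 1/1370 = 0.0097303 mm⁻¹, so dᵢ ≈ 102.7715 mm.
Magnification m = dᵢ/dₒ = 102.7715/1370 ≈ 0.07502.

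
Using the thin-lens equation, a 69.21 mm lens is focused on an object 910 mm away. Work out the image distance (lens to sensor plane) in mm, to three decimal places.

74.907 mm

1/dᵢ = 1/f − 1/dₒ = 1/69.21 − 1/910 = 0.0133499 mm⁻¹.
dᵢ = 1/0.0133499 ≈ 74.9071 mm.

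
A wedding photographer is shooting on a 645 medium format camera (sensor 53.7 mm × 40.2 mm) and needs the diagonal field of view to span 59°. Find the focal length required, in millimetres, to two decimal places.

Sensor diagonal = √(53.7² + 40.2²) = √4499.7300 ≈ 67.0800 mm.
From α = 2·arctan(d/2f) we get f = d / (2·tan(α/2)).
With d = 67.0800 mm and α/2 = 29.5°, tan(α/2) ≈ 0.56577, so f ≈ 67.0800 / 1.13155 ≈ 59.2818 mm.

59.28 mm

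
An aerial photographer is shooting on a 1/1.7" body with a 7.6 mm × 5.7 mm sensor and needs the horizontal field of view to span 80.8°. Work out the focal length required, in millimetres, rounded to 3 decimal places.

4.465 mm

From α = 2·arctan(w/2f) we get f = w / (2·tan(α/2)).
With w = 7.6 mm and α/2 = 40.4°, tan(α/2) ≈ 0.85107, so f ≈ 7.6 / 1.70213 ≈ 4.4650 mm.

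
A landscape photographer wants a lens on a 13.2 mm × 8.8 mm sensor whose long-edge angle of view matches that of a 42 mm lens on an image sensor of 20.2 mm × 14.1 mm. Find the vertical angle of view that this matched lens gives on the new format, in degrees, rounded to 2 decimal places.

Equal long-edge AOV ⇒ f₂ = f₁ · 13.2/20.2 = 42 × 0.65347 ≈ 27.4455 mm.
Vertical AOV on the new format = 2·arctan(8.8 / (2 × 27.4455)) = 2·arctan(0.16032) ≈ 18.2160°.

18.22°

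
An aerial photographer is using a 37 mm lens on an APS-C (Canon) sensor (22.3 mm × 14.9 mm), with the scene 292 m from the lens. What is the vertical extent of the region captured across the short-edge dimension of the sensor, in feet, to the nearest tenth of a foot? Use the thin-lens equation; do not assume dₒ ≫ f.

dₒ: 292 m = 292000 mm.
Similar triangles through the lens centre give W/dₒ = h/dᵢ; with 1/f = 1/dₒ + 1/dᵢ this gives W = h·(dₒ − f)/f.
W = 14.9 mm × (292000 − 37) / 37 = 14.9 × 7890.8919 ≈ 117574.289 mm = 117574.289/304.8 ft = 385.742 ft.

385.7 ft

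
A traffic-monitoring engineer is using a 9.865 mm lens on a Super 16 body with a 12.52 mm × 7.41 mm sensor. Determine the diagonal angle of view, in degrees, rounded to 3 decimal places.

72.809°

Sensor diagonal = √(12.52² + 7.41²) = √211.6585 ≈ 14.5485 mm.
Angle of view α = 2·arctan(d/2f) with d = 14.5485 mm and f = 9.865 mm.
d/2f = 0.73738; arctan(0.73738) ≈ 36.4043°, so α ≈ 72.8086°.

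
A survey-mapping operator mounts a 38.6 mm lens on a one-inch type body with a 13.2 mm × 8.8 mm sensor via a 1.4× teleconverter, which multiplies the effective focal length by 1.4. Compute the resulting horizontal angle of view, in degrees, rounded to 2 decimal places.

13.93°

Effective focal length f = 38.6 × 1.4 = 54.04 mm.
α = 2·arctan(13.2 / (2 × 54.04)) = 2·arctan(0.12213) ≈ 13.9263°.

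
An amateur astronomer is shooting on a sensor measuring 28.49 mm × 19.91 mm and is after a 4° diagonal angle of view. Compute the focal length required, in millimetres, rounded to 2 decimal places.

497.66 mm

Sensor diagonal = √(28.49² + 19.91²) = √1208.0882 ≈ 34.7576 mm.
From α = 2·arctan(d/2f) we get f = d / (2·tan(α/2)).
With d = 34.7576 mm and α/2 = 2°, tan(α/2) ≈ 0.03492, so f ≈ 34.7576 / 0.06984 ≈ 497.6632 mm.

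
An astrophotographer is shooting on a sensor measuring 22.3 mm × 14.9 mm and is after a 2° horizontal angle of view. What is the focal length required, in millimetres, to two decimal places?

638.78 mm

From α = 2·arctan(w/2f) we get f = w / (2·tan(α/2)).
With w = 22.3 mm and α/2 = 1°, tan(α/2) ≈ 0.01746, so f ≈ 22.3 / 0.03491 ≈ 638.7831 mm.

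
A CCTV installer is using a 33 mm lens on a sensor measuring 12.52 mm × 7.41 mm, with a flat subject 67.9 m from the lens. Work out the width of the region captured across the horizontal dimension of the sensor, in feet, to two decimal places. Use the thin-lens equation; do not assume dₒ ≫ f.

84.48 ft

dₒ: 67.9 m = 67900 mm.
Similar triangles through the lens centre give W/dₒ = w/dᵢ; with 1/f = 1/dₒ + 1/dᵢ this gives W = w·(dₒ − f)/f.
W = 12.52 mm × (67900 − 33) / 33 = 12.52 × 2056.5758 ≈ 25748.328 mm = 25748.328/304.8 ft = 84.4761 ft.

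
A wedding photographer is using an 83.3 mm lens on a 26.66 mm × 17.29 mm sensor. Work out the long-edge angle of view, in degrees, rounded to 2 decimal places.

18.18°

Angle of view α = 2·arctan(w/2f) with w = 26.66 mm and f = 83.3 mm.
w/2f = 0.16002; arctan(0.16002) ≈ 9.0916°, so α ≈ 18.1832°.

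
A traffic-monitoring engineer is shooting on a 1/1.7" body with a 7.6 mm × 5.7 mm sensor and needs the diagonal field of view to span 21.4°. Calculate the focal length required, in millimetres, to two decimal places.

Sensor diagonal = √(7.6² + 5.7²) = √90.2500 ≈ 9.5000 mm.
From α = 2·arctan(d/2f) we get f = d / (2·tan(α/2)).
With d = 9.5000 mm and α/2 = 10.7°, tan(α/2) ≈ 0.18895, so f ≈ 9.5000 / 0.37790 ≈ 25.1387 mm.

25.14 mm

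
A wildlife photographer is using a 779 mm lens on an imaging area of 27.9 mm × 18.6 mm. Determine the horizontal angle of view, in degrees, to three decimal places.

Angle of view α = 2·arctan(w/2f) with w = 27.9 mm and f = 779 mm.
w/2f = 0.01791; arctan(0.01791) ≈ 1.0259°, so α ≈ 2.0518°.

2.052°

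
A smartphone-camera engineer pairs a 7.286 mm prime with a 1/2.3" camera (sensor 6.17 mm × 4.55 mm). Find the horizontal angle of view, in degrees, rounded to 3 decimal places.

Angle of view α = 2·arctan(w/2f) with w = 6.17 mm and f = 7.286 mm.
w/2f = 0.42341; arctan(0.42341) ≈ 22.9485°, so α ≈ 45.8970°.

45.897°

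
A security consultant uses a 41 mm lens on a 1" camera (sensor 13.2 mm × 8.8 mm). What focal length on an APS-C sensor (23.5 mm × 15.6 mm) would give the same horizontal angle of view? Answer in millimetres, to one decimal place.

Equal angle of view means equal width/f ratio, so f₂ = f₁ · (width₂/width₁) = 41 × 23.5/13.2.
f₂ = 41 × 1.78030 ≈ 72.992 mm.

73.0 mm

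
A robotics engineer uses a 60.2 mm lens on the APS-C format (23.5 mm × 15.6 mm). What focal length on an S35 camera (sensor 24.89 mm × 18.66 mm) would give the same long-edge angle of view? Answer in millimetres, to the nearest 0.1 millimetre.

Equal angle of view means equal width/f ratio, so f₂ = f₁ · (width₂/width₁) = 60.2 × 24.89/23.5.
f₂ = 60.2 × 1.05915 ≈ 63.761 mm.

63.8 mm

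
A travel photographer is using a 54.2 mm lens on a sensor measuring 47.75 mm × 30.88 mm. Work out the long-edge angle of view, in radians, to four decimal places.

Angle of view α = 2·arctan(w/2f) with w = 47.75 mm and f = 54.2 mm.
w/2f = 0.44050; arctan(0.44050) ≈ 0.4149 rad, so α ≈ 0.8298 rad.

0.8298 rad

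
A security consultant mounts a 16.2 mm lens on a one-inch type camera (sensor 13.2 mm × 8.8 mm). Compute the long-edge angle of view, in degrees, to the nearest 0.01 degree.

44.33°

Angle of view α = 2·arctan(w/2f) with w = 13.2 mm and f = 16.2 mm.
w/2f = 0.40741; arctan(0.40741) ≈ 22.1663°, so α ≈ 44.3327°.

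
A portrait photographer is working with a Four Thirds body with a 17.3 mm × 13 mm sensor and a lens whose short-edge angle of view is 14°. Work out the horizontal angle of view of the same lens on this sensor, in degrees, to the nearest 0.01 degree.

From the short-edge AOV: f = 13 / (2·tan(7°)) = 13 / 0.24557 ≈ 52.9383 mm.
Horizontal AOV = 2·arctan(17.3 / (2 × 52.9383)) = 2·arctan(0.16340) ≈ 18.5600°.

18.56°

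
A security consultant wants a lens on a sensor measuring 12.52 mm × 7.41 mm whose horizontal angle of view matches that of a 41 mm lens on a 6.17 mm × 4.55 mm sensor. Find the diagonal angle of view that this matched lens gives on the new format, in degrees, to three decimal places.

Equal horizontal AOV ⇒ f₂ = f₁ · 12.52/6.17 = 41 × 2.02917 ≈ 83.1961 mm.
Sensor diagonal = √(12.52² + 7.41²) = √211.6585 ≈ 14.5485 mm.
Diagonal AOV on the new format = 2·arctan(14.5485 / (2 × 83.1961)) = 2·arctan(0.08743) ≈ 9.9939°.

9.994°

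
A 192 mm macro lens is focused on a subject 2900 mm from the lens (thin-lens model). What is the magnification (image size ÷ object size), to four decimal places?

0.0709×

Thin lens: 1/f = 1/dₒ + 1/dᵢ → 1/dᵢ = 1/192 − 1/2900 = 0.0048635 mm⁻¹, so dᵢ ≈ 205.6130 mm.
Magnification m = dᵢ/dₒ = 205.6130/2900 ≈ 0.07090.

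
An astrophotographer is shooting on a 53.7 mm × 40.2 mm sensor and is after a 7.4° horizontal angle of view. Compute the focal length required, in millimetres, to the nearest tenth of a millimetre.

From α = 2·arctan(w/2f) we get f = w / (2·tan(α/2)).
With w = 53.7 mm and α/2 = 3.7°, tan(α/2) ≈ 0.06467, so f ≈ 53.7 / 0.12933 ≈ 415.2034 mm.

415.2 mm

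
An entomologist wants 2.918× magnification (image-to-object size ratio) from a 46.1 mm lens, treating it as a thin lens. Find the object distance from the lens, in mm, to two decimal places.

With m = dᵢ/dₒ and 1/f = 1/dₒ + 1/dᵢ, substituting dᵢ = m·dₒ gives 1/f = (1 + 1/m)/dₒ, hence dₒ = f·(1 + 1/m).
dₒ = 46.1 × (1 + 1/2.918) = 46.1 × 1.34270 ≈ 61.898 mm.

61.90 mm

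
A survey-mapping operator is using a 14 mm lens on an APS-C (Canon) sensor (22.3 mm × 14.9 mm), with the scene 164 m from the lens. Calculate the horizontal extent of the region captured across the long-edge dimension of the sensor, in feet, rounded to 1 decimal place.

dₒ: 164 m = 164000 mm.
Similar triangles through the lens centre give W/dₒ = w/dᵢ; with 1/f = 1/dₒ + 1/dᵢ this gives W = w·(dₒ − f)/f.
W = 22.3 mm × (164000 − 14) / 14 = 22.3 × 11713.2857 ≈ 261206.271 mm = 261206.271/304.8 ft = 856.976 ft.

857.0 ft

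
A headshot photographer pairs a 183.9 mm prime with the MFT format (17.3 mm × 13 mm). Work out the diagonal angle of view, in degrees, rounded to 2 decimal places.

Sensor diagonal = √(17.3² + 13²) = √468.2900 ≈ 21.6400 mm.
Angle of view α = 2·arctan(d/2f) with d = 21.6400 mm and f = 183.9 mm.
d/2f = 0.05884; arctan(0.05884) ≈ 3.3672°, so α ≈ 6.7344°.

6.73°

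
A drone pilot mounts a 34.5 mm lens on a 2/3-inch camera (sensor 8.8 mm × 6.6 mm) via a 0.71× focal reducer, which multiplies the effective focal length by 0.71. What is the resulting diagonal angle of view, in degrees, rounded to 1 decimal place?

25.3°

Effective focal length f = 34.5 × 0.71 = 24.495 mm.
Sensor diagonal = √(8.8² + 6.6²) = √121.0000 ≈ 11.0000 mm.
α = 2·arctan(11.000 / (2 × 24.495)) = 2·arctan(0.22454) ≈ 25.3101°.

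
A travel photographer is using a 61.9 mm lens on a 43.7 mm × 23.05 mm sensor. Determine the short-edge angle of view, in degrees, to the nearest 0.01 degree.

Angle of view α = 2·arctan(h/2f) with h = 23.05 mm and f = 61.9 mm.
h/2f = 0.18619; arctan(0.18619) ≈ 10.5470°, so α ≈ 21.0940°.

21.09°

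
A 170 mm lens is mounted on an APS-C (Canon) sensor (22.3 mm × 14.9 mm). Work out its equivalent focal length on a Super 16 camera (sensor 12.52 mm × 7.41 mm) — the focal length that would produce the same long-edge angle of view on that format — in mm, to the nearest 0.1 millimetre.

95.4 mm

Equal angle of view means equal width/f ratio, so f₂ = f₁ · (width₂/width₁) = 170 × 12.52/22.3.
f₂ = 170 × 0.56143 ≈ 95.444 mm.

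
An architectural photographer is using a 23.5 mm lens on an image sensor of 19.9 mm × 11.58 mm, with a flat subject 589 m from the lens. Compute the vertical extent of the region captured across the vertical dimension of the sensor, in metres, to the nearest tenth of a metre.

290.2 m

dₒ: 589 m = 589000 mm.
Similar triangles through the lens centre give W/dₒ = h/dᵢ; with 1/f = 1/dₒ + 1/dᵢ this gives W = h·(dₒ − f)/f.
W = 11.58 mm × (589000 − 23.5) / 23.5 = 11.58 × 25062.8298 ≈ 290227.569 mm = 290.228 m.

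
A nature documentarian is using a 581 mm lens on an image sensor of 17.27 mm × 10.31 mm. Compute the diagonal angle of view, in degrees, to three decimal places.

1.983°

Sensor diagonal = √(17.27² + 10.31²) = √404.5490 ≈ 20.1134 mm.
Angle of view α = 2·arctan(d/2f) with d = 20.1134 mm and f = 581 mm.
d/2f = 0.01731; arctan(0.01731) ≈ 0.9917°, so α ≈ 1.9833°.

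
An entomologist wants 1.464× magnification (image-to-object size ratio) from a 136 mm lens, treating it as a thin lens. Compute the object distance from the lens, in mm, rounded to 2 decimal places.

With m = dᵢ/dₒ and 1/f = 1/dₒ + 1/dᵢ, substituting dᵢ = m·dₒ gives 1/f = (1 + 1/m)/dₒ, hence dₒ = f·(1 + 1/m).
dₒ = 136 × (1 + 1/1.464) = 136 × 1.68306 ≈ 228.896 mm.

228.90 mm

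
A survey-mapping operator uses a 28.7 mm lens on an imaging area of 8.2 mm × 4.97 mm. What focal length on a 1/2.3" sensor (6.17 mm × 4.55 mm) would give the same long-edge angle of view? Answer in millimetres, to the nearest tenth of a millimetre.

Equal angle of view means equal width/f ratio, so f₂ = f₁ · (width₂/width₁) = 28.7 × 6.17/8.2.
f₂ = 28.7 × 0.75244 ≈ 21.595 mm.

21.6 mm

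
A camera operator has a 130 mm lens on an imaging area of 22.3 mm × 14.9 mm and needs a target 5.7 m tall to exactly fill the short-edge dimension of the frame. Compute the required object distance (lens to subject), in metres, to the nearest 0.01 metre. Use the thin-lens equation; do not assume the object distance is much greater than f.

W: 5.7 m = 5700 mm.
Magnification m = h/W = dᵢ/dₒ; combined with 1/f = 1/dₒ + 1/dᵢ this gives dₒ = f·(1 + W/h).
dₒ = 130 mm × (1 + 5700/14.9) = 130 × 383.5503 ≈ 49861.544 mm = 49.8615 m.

49.86 m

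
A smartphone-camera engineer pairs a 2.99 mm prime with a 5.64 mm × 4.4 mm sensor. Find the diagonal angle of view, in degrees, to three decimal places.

100.210°

Sensor diagonal = √(5.64² + 4.4²) = √51.1696 ≈ 7.1533 mm.
Angle of view α = 2·arctan(d/2f) with d = 7.1533 mm and f = 2.99 mm.
d/2f = 1.19620; arctan(1.19620) ≈ 50.1051°, so α ≈ 100.2102°.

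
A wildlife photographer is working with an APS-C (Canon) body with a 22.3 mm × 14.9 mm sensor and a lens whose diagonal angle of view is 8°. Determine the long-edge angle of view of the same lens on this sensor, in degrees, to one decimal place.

6.7°

Sensor diagonal = √(22.3² + 14.9²) = √719.3000 ≈ 26.8198 mm.
From the diagonal AOV: f = 26.8198 / (2·tan(4°)) = 26.8198 / 0.13985 ≈ 191.7703 mm.
Long-edge AOV = 2·arctan(22.3 / (2 × 191.7703)) = 2·arctan(0.05814) ≈ 6.6551°.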